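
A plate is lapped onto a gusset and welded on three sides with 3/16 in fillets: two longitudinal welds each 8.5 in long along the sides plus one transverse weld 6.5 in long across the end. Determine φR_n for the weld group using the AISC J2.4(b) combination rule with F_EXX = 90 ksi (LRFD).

t_e = 0.707 × 0.1875 = 0.1326 in.
R_nwl = 0.6 × 90 × 0.1326 × 17 = 121.7 kips (longitudinal, 2 welds).
R_nwt = 0.6 × 90 × 0.1326 × 6.5 = 46.53 kips (transverse, base value).
(i) R_nwl + R_nwt = 168.2 kips; (ii) 0.85 R_nwl + 1.5 R_nwt = 173.2 kips.
R_n = max = 173.2 kips [governs: (ii)]; φR_n = 129.9 kips.

φR_n ≈ 130 kips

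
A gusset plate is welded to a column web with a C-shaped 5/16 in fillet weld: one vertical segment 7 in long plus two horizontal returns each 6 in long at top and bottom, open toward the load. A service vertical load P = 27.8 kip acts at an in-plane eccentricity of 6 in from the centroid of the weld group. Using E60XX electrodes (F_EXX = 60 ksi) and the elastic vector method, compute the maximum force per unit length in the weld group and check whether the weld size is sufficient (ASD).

f_max ≈ 4.79 kip/in; NOT adequate

Total weld length L_w = 19 in. Treat welds as unit-width lines.
Centroid: x̄ = 2×6×3 / 19 = 1.895 in from the vertical weld.
Polar moment about centroid: J = I_x + I_y = [7³/12 + 2×6×3.5²] + [7×1.895² + 2(6³/12 + 6×1.105²)] = 251.4 in³.
Direct shear f_v = P/L_w = 27.8 / 19 = 1.463 kip/in (vertical).
Torsion M = P·e = 27.8 × 6 = 166.8 kip·in.
Critical point at (x, y) = (4.105, 3.5) from centroid. f_tx = M·y/J = 2.322 kip/in; f_ty = M·x/J = 2.724 kip/in.
Resultant f_max = √[f_tx² + (f_v + f_ty)²] = √[2.322² + (1.463 + 2.724)²] = 4.788 kip/in.
Capacity per unit length: r_n/Ω = (1/2.0) × 0.6 × 60 × (0.707 × 0.3125) = 3.977 kip/in.
4.788 > 3.977 → NOT adequate.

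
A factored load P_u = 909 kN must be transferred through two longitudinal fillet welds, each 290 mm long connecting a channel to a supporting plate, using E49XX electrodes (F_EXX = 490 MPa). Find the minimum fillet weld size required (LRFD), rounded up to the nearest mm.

w = 11 mm

Total weld length L = 580 mm.
Required throat t_e = P_u / (φ × 0.6 F_EXX × L) = 909 / (0.75 × 0.6 × 490 × 580 × 10⁻³) = 7.108 mm.
Required leg w = t_e / 0.707 = 10.05 mm → use 11 mm.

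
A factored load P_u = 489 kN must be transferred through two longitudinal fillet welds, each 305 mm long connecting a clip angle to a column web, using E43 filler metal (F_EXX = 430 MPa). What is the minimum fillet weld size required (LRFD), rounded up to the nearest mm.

Total weld length L = 610 mm.
Required throat t_e = P_u / (φ × 0.6 F_EXX × L) = 489 / (0.75 × 0.6 × 430 × 610 × 10⁻³) = 4.143 mm.
Required leg w = t_e / 0.707 = 5.86 mm → use 6 mm.

w = 6 mm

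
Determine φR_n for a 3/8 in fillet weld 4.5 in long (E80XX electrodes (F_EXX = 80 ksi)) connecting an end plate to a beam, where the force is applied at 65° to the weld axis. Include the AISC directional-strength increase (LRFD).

φR_n ≈ 61.5 kip

t_e = 0.707 × 0.375 = 0.2651 in; A_we = 0.2651 × 4.5 = 1.193 in².
Directional factor: 1.0 + 0.5 sin^1.5(65°) = 1.431.
F_nw = 0.6 × 80 × 1.431 = 68.71 ksi.
φR_n = 0.75 × 68.71 × 1.193 = 61.48 kip.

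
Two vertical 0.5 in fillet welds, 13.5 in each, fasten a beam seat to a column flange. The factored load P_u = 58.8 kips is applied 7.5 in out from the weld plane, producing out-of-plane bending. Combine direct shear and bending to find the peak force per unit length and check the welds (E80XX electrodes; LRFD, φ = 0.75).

f_max ≈ 7.58 kip/in; adequate

E80XX → F_EXX = 80 ksi.
L_w = 2 × 13.5 = 27 in; section modulus (unit throat) S = 2 × L²/6 = 60.75 in².
Direct shear f_v = P/L_w = 58.8/27 = 2.178 kip/in.
Moment M = P × e = 58.8 × 7.5 = 441 kip·in; bending f_b = M/S = 7.259 kip/in.
f_max = √(f_v² + f_b²) = √(2.178² + 7.259²) = 7.579 kip/in.
φr_n = 0.75 × 0.6 × 80 × (0.707 × 0.5) = 12.73 kip/in → adequate.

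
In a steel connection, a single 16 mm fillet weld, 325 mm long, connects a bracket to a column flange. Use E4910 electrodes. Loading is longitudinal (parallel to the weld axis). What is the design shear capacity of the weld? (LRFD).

E49XX → F_EXX = 490 MPa.
Effective throat t_e = 0.707 × 16 = 11.31 mm.
Total length L = 325 mm; A_we = 11.31 × 325 = 3676 mm².
F_nw = 0.6 F_EXX = 0.6 × 490 = 294 MPa.
φR_n = 0.75 × 294 × 3676 × 10⁻³ = 810.6 kN.

φR_n ≈ 811 kN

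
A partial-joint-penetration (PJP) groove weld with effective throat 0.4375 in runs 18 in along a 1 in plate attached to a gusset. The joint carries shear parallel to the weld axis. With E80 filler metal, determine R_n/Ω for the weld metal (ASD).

R_n/Ω ≈ 189 kip

E80XX → F_EXX = 80 ksi.
Effective throat (given) t_e = 0.4375 in.
A_we = 0.4375 × 18 = 7.875 in².
F_nw = 0.6 F_EXX = 48 ksi.
R_n/Ω = (48 × 7.875) / 2.0 = 189 kip.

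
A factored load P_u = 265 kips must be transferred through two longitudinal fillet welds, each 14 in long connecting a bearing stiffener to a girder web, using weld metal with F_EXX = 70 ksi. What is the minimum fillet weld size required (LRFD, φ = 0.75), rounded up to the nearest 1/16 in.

Total weld length L = 28 in.
Required throat t_e = P_u / (φ × 0.6 F_EXX × L) = 265 / (0.75 × 0.6 × 70 × 28) = 0.3005 in.
Required leg w = t_e / 0.707 = 0.425 in → use 7/16 in.

w = 7/16 in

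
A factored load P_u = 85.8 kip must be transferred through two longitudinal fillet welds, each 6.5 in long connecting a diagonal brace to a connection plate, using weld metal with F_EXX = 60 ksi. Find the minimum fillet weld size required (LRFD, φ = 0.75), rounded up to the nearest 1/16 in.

w = 3/8 in

Total weld length L = 13 in.
Required throat t_e = P_u / (φ × 0.6 F_EXX × L) = 85.8 / (0.75 × 0.6 × 60 × 13) = 0.2444 in.
Required leg w = t_e / 0.707 = 0.3457 in → use 3/8 in.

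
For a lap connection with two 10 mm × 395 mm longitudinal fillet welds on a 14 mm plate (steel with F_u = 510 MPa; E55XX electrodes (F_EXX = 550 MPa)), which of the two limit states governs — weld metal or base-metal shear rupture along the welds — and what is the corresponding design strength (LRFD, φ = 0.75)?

φR_n ≈ 1380 kN (weld metal governs)

t_e = 0.707 × 10 = 7.07 mm; L = 790 mm.
Weld metal: φR_n = 0.75 × 0.6 × 550 × 7.07 × 790 × 10⁻³ = 1382 kN.
Base metal (shear rupture): φR_n = 0.75 × 0.6 × 510 × 14 × 790 × 10⁻³ = 2538 kN.
Governing: weld metal.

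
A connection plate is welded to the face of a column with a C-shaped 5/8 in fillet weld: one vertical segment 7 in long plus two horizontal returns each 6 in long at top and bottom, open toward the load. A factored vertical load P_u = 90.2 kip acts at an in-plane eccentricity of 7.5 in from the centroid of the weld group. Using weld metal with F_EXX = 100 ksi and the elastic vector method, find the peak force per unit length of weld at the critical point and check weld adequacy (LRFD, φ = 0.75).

f_max ≈ 18.4 kip/in; adequate

Total weld length L_w = 19 in. Treat welds as unit-width lines.
Centroid: x̄ = 2×6×3 / 19 = 1.895 in from the vertical weld.
Polar moment about centroid: J = I_x + I_y = [7³/12 + 2×6×3.5²] + [7×1.895² + 2(6³/12 + 6×1.105²)] = 251.4 in³.
Direct shear f_v = P/L_w = 90.2 / 19 = 4.747 kip/in (vertical).
Torsion M = P·e = 90.2 × 7.5 = 676.5 kip·in.
Critical point at (x, y) = (4.105, 3.5) from centroid. f_tx = M·y/J = 9.419 kip/in; f_ty = M·x/J = 11.05 kip/in.
Resultant f_max = √[f_tx² + (f_v + f_ty)²] = √[9.419² + (4.747 + 11.05)²] = 18.39 kip/in.
Capacity per unit length: φr_n = 0.75 × 0.6 × 100 × (0.707 × 0.625) = 19.88 kip/in.
18.39 ≤ 19.88 → adequate.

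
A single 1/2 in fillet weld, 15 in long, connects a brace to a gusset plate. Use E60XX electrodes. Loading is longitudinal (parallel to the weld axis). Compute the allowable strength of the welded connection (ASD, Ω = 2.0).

R_n/Ω ≈ 95.4 kips

E60XX → F_EXX = 60 ksi.
Effective throat t_e = 0.707 × 0.5 = 0.3535 in.
Total length L = 15 in; A_we = 0.3535 × 15 = 5.302 in².
F_nw = 0.6 F_EXX = 0.6 × 60 = 36 ksi.
R_n = 36 × 5.302 = 190.9 kips; R_n/Ω = 190.9/2.0 = 95.44 kips.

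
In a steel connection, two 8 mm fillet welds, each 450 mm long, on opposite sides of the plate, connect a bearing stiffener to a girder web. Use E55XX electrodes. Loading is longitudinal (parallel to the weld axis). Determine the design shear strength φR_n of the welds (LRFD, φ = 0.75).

E55XX → F_EXX = 550 MPa.
Effective throat t_e = 0.707 × 8 = 5.656 mm.
Total length L = 900 mm; A_we = 5.656 × 900 = 5090 mm².
F_nw = 0.6 F_EXX = 0.6 × 550 = 330 MPa.
φR_n = 0.75 × 330 × 5090 × 10⁻³ = 1260 kN.

φR_n ≈ 1260 kN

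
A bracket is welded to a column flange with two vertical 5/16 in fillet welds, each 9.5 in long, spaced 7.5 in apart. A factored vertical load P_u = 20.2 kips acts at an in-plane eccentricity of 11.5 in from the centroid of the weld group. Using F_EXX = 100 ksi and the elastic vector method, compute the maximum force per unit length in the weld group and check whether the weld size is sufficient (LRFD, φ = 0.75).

f_max ≈ 4.17 kip/in; adequate

Total weld length L_w = 19 in. Treat welds as unit-width lines.
Polar moment about centroid: J = 2[d³/12 + d(b/2)²] = 2[9.5³/12 + 9.5×3.75²] = 410.1 in³.
Direct shear f_v = P/L_w = 20.2 / 19 = 1.063 kip/in (vertical).
Torsion M = P·e = 20.2 × 11.5 = 232.3 kip·in.
Critical point at (x, y) = (3.75, 4.75) from centroid. f_tx = M·y/J = 2.691 kip/in; f_ty = M·x/J = 2.124 kip/in.
Resultant f_max = √[f_tx² + (f_v + f_ty)²] = √[2.691² + (1.063 + 2.124)²] = 4.171 kip/in.
Capacity per unit length: φr_n = 0.75 × 0.6 × 100 × (0.707 × 0.3125) = 9.942 kip/in.
4.171 ≤ 9.942 → adequate.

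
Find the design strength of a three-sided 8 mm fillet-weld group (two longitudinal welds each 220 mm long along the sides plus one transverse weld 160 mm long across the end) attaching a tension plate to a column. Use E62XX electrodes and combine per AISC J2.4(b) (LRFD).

φR_n ≈ 969 kN

E62XX → F_EXX = 620 MPa.
t_e = 0.707 × 8 = 5.656 mm.
R_nwl = 0.6 × 620 × 5.656 × 440 × 10⁻³ = 925.8 kN (longitudinal, 2 welds).
R_nwt = 0.6 × 620 × 5.656 × 160 × 10⁻³ = 336.6 kN (transverse, base value).
(i) R_nwl + R_nwt = 1262 kN; (ii) 0.85 R_nwl + 1.5 R_nwt = 1292 kN.
R_n = max = 1292 kN [governs: (ii)]; φR_n = 968.9 kN.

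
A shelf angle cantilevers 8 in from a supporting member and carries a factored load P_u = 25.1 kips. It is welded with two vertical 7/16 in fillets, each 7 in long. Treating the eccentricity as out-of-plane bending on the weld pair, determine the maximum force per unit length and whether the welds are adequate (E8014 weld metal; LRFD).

f_max ≈ 12.4 kip/in; NOT adequate

E80XX → F_EXX = 80 ksi.
L_w = 2 × 7 = 14 in; section modulus (unit throat) S = 2 × L²/6 = 16.33 in².
Direct shear f_v = P/L_w = 25.1/14 = 1.793 kip/in.
Moment M = P × e = 25.1 × 8 = 200.8 kip·in; bending f_b = M/S = 12.29 kip/in.
f_max = √(f_v² + f_b²) = √(1.793² + 12.29²) = 12.42 kip/in.
φr_n = 0.75 × 0.6 × 80 × (0.707 × 0.4375) = 11.14 kip/in → NOT adequate.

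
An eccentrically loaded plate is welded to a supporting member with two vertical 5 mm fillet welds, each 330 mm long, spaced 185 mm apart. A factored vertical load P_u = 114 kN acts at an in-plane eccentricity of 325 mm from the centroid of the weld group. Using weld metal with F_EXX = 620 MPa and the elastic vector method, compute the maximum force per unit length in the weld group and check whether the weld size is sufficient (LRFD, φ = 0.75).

Total weld length L_w = 660 mm. Treat welds as unit-width lines.
Polar moment about centroid: J = 2[d³/12 + d(b/2)²] = 2[330³/12 + 330×92.5²] = 11640000 mm³.
Direct shear f_v = P/L_w = 114×10³ / 660 = 172.7 N/mm (vertical).
Torsion M = P·e = 114×10³ × 325 = 37050000 N·mm.
Critical point at (x, y) = (92.5, 165) from centroid. f_tx = M·y/J = 525.3 N/mm; f_ty = M·x/J = 294.5 N/mm.
Resultant f_max = √[f_tx² + (f_v + f_ty)²] = √[525.3² + (172.7 + 294.5)²] = 703.1 N/mm.
Capacity per unit length: φr_n = 0.75 × 0.6 × 620 × (0.707 × 5) = 986.3 N/mm.
703.1 ≤ 986.3 → adequate.

f_max ≈ 703 N/mm; adequate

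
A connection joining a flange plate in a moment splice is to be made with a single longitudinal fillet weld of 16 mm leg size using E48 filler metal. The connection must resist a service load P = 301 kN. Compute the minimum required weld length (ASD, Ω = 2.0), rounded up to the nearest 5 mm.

L = 185 mm

E48XX → F_EXX = 480 MPa.
Throat t_e = 0.707 × 16 = 11.31 mm.
r_n/Ω = (0.6 × 480 × 11.31) / 2.0 = 1629 N/mm = 1.629 kN/mm.
L_req = P / (r_n/Ω) = 301 / 1.629 = 184.8 mm total.
Round up → use L = 185 mm.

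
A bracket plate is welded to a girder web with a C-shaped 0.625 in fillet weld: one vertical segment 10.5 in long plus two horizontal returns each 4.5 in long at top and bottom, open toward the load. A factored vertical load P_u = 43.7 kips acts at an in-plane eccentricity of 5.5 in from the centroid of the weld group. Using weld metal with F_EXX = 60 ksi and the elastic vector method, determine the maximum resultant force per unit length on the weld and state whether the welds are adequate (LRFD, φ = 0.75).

f_max ≈ 5.5 kip/in; adequate

Total weld length L_w = 19.5 in. Treat welds as unit-width lines.
Centroid: x̄ = 2×4.5×2.25 / 19.5 = 1.038 in from the vertical weld.
Polar moment about centroid: J = I_x + I_y = [10.5³/12 + 2×4.5×5.25²] + [10.5×1.038² + 2(4.5³/12 + 4.5×1.212²)] = 384.3 in³.
Direct shear f_v = P/L_w = 43.7 / 19.5 = 2.241 kip/in (vertical).
Torsion M = P·e = 43.7 × 5.5 = 240.35 kip·in.
Critical point at (x, y) = (3.462, 5.25) from centroid. f_tx = M·y/J = 3.284 kip/in; f_ty = M·x/J = 2.165 kip/in.
Resultant f_max = √[f_tx² + (f_v + f_ty)²] = √[3.284² + (2.241 + 2.165)²] = 5.495 kip/in.
Capacity per unit length: φr_n = 0.75 × 0.6 × 60 × (0.707 × 0.625) = 11.93 kip/in.
5.495 ≤ 11.93 → adequate.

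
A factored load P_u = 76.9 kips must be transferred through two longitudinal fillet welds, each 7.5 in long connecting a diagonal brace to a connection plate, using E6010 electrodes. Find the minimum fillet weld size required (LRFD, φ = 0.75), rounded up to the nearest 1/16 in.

E60XX → F_EXX = 60 ksi.
Total weld length L = 15 in.
Required throat t_e = P_u / (φ × 0.6 F_EXX × L) = 76.9 / (0.75 × 0.6 × 60 × 15) = 0.1899 in.
Required leg w = t_e / 0.707 = 0.2686 in → use 5/16 in.

w = 5/16 in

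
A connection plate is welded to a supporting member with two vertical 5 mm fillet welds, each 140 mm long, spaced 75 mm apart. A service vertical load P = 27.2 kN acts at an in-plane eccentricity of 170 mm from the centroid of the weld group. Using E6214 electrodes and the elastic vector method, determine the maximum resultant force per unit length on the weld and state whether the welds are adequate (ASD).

f_max ≈ 485 N/mm; adequate

E62XX → F_EXX = 620 MPa.
Total weld length L_w = 280 mm. Treat welds as unit-width lines.
Polar moment about centroid: J = 2[d³/12 + d(b/2)²] = 2[140³/12 + 140×37.5²] = 851100 mm³.
Direct shear f_v = P/L_w = 27.2×10³ / 280 = 97.14 N/mm (vertical).
Torsion M = P·e = 27.2×10³ × 170 = 4624000 N·mm.
Critical point at (x, y) = (37.5, 70) from centroid. f_tx = M·y/J = 380.3 N/mm; f_ty = M·x/J = 203.7 N/mm.
Resultant f_max = √[f_tx² + (f_v + f_ty)²] = √[380.3² + (97.14 + 203.7)²] = 484.9 N/mm.
Capacity per unit length: r_n/Ω = (1/2.0) × 0.6 × 620 × (0.707 × 5) = 657.5 N/mm.
484.9 ≤ 657.5 → adequate.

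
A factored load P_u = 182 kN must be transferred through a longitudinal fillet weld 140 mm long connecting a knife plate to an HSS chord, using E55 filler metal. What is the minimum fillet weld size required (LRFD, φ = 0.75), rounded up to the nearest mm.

E55XX → F_EXX = 550 MPa.
Total weld length L = 140 mm.
Required throat t_e = P_u / (φ × 0.6 F_EXX × L) = 182 / (0.75 × 0.6 × 550 × 140 × 10⁻³) = 5.253 mm.
Required leg w = t_e / 0.707 = 7.429 mm → use 8 mm.

w = 8 mm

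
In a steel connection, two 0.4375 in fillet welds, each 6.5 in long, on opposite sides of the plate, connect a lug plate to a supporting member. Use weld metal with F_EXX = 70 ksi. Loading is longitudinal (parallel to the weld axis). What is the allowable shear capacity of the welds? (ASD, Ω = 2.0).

R_n/Ω ≈ 84.4 kip

Effective throat t_e = 0.707 × 0.4375 = 0.3093 in.
Total length L = 13 in; A_we = 0.3093 × 13 = 4.021 in².
F_nw = 0.6 F_EXX = 0.6 × 70 = 42 ksi.
R_n = 42 × 4.021 = 168.9 kip; R_n/Ω = 168.9/2.0 = 84.44 kip.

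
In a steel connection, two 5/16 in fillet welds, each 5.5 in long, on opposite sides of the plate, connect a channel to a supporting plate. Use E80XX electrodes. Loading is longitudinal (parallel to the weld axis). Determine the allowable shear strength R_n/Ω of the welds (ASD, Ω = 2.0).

E80XX → F_EXX = 80 ksi.
Effective throat t_e = 0.707 × 0.3125 = 0.2209 in.
Total length L = 11 in; A_we = 0.2209 × 11 = 2.43 in².
F_nw = 0.6 F_EXX = 0.6 × 80 = 48 ksi.
R_n = 48 × 2.43 = 116.7 kip; R_n/Ω = 116.7/2.0 = 58.33 kip.

R_n/Ω ≈ 58.3 kip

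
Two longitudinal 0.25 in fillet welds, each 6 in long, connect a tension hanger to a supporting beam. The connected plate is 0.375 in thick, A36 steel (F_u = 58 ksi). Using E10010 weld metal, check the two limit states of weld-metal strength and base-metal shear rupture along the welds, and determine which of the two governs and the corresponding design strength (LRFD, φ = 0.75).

E100XX → F_EXX = 100 ksi.
t_e = 0.707 × 0.25 = 0.1767 in; L = 12 in.
Weld metal: φR_n = 0.75 × 0.6 × 100 × 0.1767 × 12 = 95.44 kip.
Base metal (shear rupture): φR_n = 0.75 × 0.6 × 58 × 0.375 × 12 = 117.4 kip.
Governing: weld metal.

φR_n ≈ 95.4 kip (weld metal governs)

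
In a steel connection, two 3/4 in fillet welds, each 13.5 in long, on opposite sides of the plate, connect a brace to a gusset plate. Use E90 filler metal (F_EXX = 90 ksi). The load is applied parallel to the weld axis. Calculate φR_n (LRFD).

Effective throat t_e = 0.707 × 0.75 = 0.5302 in.
Total length L = 27 in; A_we = 0.5302 × 27 = 14.32 in².
F_nw = 0.6 F_EXX = 0.6 × 90 = 54 ksi.
φR_n = 0.75 × 54 × 14.32 = 579.8 kips.

φR_n ≈ 580 kips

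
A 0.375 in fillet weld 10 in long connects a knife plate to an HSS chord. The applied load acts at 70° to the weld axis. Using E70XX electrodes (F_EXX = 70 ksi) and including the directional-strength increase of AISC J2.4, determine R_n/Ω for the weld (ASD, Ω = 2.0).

t_e = 0.707 × 0.375 = 0.2651 in; A_we = 0.2651 × 10 = 2.651 in².
Directional factor: 1.0 + 0.5 sin^1.5(70°) = 1.455.
F_nw = 0.6 × 70 × 1.455 = 61.13 ksi.
R_n/Ω = (61.13 × 2.651) / 2.0 = 81.03 kips.

R_n/Ω ≈ 81 kips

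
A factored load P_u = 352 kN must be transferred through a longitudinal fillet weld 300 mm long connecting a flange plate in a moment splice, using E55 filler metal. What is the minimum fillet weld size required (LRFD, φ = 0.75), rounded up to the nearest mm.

E55XX → F_EXX = 550 MPa.
Total weld length L = 300 mm.
Required throat t_e = P_u / (φ × 0.6 F_EXX × L) = 352 / (0.75 × 0.6 × 550 × 300 × 10⁻³) = 4.741 mm.
Required leg w = t_e / 0.707 = 6.705 mm → use 7 mm.

w = 7 mm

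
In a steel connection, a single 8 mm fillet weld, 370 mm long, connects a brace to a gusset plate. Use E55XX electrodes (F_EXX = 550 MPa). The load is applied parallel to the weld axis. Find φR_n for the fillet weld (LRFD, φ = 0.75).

φR_n ≈ 518 kN

Effective throat t_e = 0.707 × 8 = 5.656 mm.
Total length L = 370 mm; A_we = 5.656 × 370 = 2093 mm².
F_nw = 0.6 F_EXX = 0.6 × 550 = 330 MPa.
φR_n = 0.75 × 330 × 2093 × 10⁻³ = 517.9 kN.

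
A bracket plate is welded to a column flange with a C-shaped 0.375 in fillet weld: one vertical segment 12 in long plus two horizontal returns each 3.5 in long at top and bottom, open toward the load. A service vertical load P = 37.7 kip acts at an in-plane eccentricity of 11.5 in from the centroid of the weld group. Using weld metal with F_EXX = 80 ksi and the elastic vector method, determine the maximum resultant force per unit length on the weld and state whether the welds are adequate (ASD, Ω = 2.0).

Total weld length L_w = 19 in. Treat welds as unit-width lines.
Centroid: x̄ = 2×3.5×1.75 / 19 = 0.6447 in from the vertical weld.
Polar moment about centroid: J = I_x + I_y = [12³/12 + 2×3.5×6²] + [12×0.6447² + 2(3.5³/12 + 3.5×1.105²)] = 416.7 in³.
Direct shear f_v = P/L_w = 37.7 / 19 = 1.984 kip/in (vertical).
Torsion M = P·e = 37.7 × 11.5 = 433.55 kip·in.
Critical point at (x, y) = (2.855, 6) from centroid. f_tx = M·y/J = 6.243 kip/in; f_ty = M·x/J = 2.971 kip/in.
Resultant f_max = √[f_tx² + (f_v + f_ty)²] = √[6.243² + (1.984 + 2.971)²] = 7.97 kip/in.
Capacity per unit length: r_n/Ω = (1/2.0) × 0.6 × 80 × (0.707 × 0.375) = 6.363 kip/in.
7.97 > 6.363 → NOT adequate.

f_max ≈ 7.97 kip/in; NOT adequate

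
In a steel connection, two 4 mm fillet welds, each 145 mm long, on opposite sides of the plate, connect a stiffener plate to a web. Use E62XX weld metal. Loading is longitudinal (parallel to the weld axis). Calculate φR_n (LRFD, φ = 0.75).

E62XX → F_EXX = 620 MPa.
Effective throat t_e = 0.707 × 4 = 2.828 mm.
Total length L = 290 mm; A_we = 2.828 × 290 = 820.1 mm².
F_nw = 0.6 F_EXX = 0.6 × 620 = 372 MPa.
φR_n = 0.75 × 372 × 820.1 × 10⁻³ = 228.8 kN.

φR_n ≈ 229 kN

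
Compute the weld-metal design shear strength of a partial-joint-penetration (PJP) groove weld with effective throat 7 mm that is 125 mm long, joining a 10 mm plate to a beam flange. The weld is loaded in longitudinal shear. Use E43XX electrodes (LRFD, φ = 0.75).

φR_n ≈ 169 kN

E43XX → F_EXX = 430 MPa.
Effective throat (given) t_e = 7 mm.
A_we = 7 × 125 = 875 mm².
F_nw = 0.6 F_EXX = 258 MPa.
φR_n = 0.75 × 258 × 875 × 10⁻³ = 169.3 kN.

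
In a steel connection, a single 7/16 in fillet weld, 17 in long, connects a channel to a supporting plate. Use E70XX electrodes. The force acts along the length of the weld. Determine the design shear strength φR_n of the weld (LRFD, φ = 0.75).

φR_n ≈ 166 kip

E70XX → F_EXX = 70 ksi.
Effective throat t_e = 0.707 × 0.4375 = 0.3093 in.
Total length L = 17 in; A_we = 0.3093 × 17 = 5.258 in².
F_nw = 0.6 F_EXX = 0.6 × 70 = 42 ksi.
φR_n = 0.75 × 42 × 5.258 = 165.6 kip.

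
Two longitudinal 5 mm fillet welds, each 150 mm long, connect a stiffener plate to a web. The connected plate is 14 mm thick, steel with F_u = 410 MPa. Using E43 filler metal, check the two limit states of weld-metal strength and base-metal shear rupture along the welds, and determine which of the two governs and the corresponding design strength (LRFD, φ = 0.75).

φR_n ≈ 205 kN (weld metal governs)

E43XX → F_EXX = 430 MPa.
t_e = 0.707 × 5 = 3.535 mm; L = 300 mm.
Weld metal: φR_n = 0.75 × 0.6 × 430 × 3.535 × 300 × 10⁻³ = 205.2 kN.
Base metal (shear rupture): φR_n = 0.75 × 0.6 × 410 × 14 × 300 × 10⁻³ = 774.9 kN.
Governing: weld metal.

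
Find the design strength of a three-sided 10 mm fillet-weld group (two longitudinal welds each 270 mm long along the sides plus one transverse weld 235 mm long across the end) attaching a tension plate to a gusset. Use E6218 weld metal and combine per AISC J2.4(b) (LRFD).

φR_n ≈ 1600 kN

E62XX → F_EXX = 620 MPa.
t_e = 0.707 × 10 = 7.07 mm.
R_nwl = 0.6 × 620 × 7.07 × 540 × 10⁻³ = 1420 kN (longitudinal, 2 welds).
R_nwt = 0.6 × 620 × 7.07 × 235 × 10⁻³ = 618.1 kN (transverse, base value).
(i) R_nwl + R_nwt = 2038 kN; (ii) 0.85 R_nwl + 1.5 R_nwt = 2134 kN.
R_n = max = 2134 kN [governs: (ii)]; φR_n = 1601 kN.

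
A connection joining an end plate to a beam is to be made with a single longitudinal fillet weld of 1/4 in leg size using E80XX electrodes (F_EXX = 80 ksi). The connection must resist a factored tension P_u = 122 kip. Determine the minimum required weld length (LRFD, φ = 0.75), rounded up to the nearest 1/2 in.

Throat t_e = 0.707 × 0.25 = 0.1767 in.
φr_n = 0.75 × 0.6 × 80 × 0.1767 = 6.363 kip/in.
L_req = P_u / φr_n = 122 / 6.363 = 19.17 in total.
Round up → use L = 19.5 in.

L = 19.5 in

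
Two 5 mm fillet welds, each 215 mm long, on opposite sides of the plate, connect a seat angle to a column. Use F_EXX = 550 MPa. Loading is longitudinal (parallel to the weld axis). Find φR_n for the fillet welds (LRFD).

φR_n ≈ 376 kN

Effective throat t_e = 0.707 × 5 = 3.535 mm.
Total length L = 430 mm; A_we = 3.535 × 430 = 1520 mm².
F_nw = 0.6 F_EXX = 0.6 × 550 = 330 MPa.
φR_n = 0.75 × 330 × 1520 × 10⁻³ = 376.2 kN.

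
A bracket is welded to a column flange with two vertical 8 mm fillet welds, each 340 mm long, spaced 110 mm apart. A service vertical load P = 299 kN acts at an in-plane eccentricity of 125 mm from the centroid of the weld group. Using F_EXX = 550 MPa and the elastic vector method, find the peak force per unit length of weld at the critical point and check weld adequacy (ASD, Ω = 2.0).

f_max ≈ 1000 N/mm; NOT adequate

Total weld length L_w = 680 mm. Treat welds as unit-width lines.
Polar moment about centroid: J = 2[d³/12 + d(b/2)²] = 2[340³/12 + 340×55²] = 8608000 mm³.
Direct shear f_v = P/L_w = 299×10³ / 680 = 439.7 N/mm (vertical).
Torsion M = P·e = 299×10³ × 125 = 37375000 N·mm.
Critical point at (x, y) = (55, 170) from centroid. f_tx = M·y/J = 738.2 N/mm; f_ty = M·x/J = 238.8 N/mm.
Resultant f_max = √[f_tx² + (f_v + f_ty)²] = √[738.2² + (439.7 + 238.8)²] = 1003 N/mm.
Capacity per unit length: r_n/Ω = (1/2.0) × 0.6 × 550 × (0.707 × 8) = 933.2 N/mm.
1003 > 933.2 → NOT adequate.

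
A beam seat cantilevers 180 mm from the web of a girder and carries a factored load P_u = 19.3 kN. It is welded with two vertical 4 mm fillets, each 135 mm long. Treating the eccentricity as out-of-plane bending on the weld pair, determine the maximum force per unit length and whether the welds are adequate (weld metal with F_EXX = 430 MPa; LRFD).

f_max ≈ 576 N/mm; NOT adequate

L_w = 2 × 135 = 270 mm; section modulus (unit throat) S = 2 × L²/6 = 6075 mm².
Direct shear f_v = P/L_w = 19.3×10³/270 = 71.48 N/mm.
Moment M = P × e = 19.3×10³ × 180 = 3474000 N·mm; bending f_b = M/S = 571.9 N/mm.
f_max = √(f_v² + f_b²) = √(71.48² + 571.9²) = 576.3 N/mm.
φr_n = 0.75 × 0.6 × 430 × (0.707 × 4) = 547.2 N/mm → NOT adequate.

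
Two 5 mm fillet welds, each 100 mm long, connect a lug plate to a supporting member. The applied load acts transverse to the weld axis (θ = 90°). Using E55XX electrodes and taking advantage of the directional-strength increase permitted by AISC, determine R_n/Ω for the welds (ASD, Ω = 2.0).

R_n/Ω ≈ 175 kN

E55XX → F_EXX = 550 MPa.
t_e = 0.707 × 5 = 3.535 mm; A_we = 3.535 × 200 = 707 mm².
Directional factor: 1.0 + 0.5 sin^1.5(90°) = 1.5.
F_nw = 0.6 × 550 × 1.5 = 495 MPa.
R_n/Ω = (495 × 707) / 2.0 × 10⁻³ = 175 kN.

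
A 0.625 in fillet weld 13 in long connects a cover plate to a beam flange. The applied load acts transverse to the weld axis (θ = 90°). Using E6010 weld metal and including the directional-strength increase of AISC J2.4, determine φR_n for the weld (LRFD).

φR_n ≈ 233 kip

E60XX → F_EXX = 60 ksi.
t_e = 0.707 × 0.625 = 0.4419 in; A_we = 0.4419 × 13 = 5.744 in².
Directional factor: 1.0 + 0.5 sin^1.5(90°) = 1.5.
F_nw = 0.6 × 60 × 1.5 = 54 ksi.
φR_n = 0.75 × 54 × 5.744 = 232.6 kip.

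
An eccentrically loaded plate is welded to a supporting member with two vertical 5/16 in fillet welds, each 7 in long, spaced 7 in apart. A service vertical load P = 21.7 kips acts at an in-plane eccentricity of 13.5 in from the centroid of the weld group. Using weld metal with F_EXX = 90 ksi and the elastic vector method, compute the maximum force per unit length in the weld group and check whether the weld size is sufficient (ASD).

Total weld length L_w = 14 in. Treat welds as unit-width lines.
Polar moment about centroid: J = 2[d³/12 + d(b/2)²] = 2[7³/12 + 7×3.5²] = 228.7 in³.
Direct shear f_v = P/L_w = 21.7 / 14 = 1.55 kip/in (vertical).
Torsion M = P·e = 21.7 × 13.5 = 292.95 kip·in.
Critical point at (x, y) = (3.5, 3.5) from centroid. f_tx = M·y/J = 4.484 kip/in; f_ty = M·x/J = 4.484 kip/in.
Resultant f_max = √[f_tx² + (f_v + f_ty)²] = √[4.484² + (1.55 + 4.484)²] = 7.518 kip/in.
Capacity per unit length: r_n/Ω = (1/2.0) × 0.6 × 90 × (0.707 × 0.3125) = 5.965 kip/in.
7.518 > 5.965 → NOT adequate.

f_max ≈ 7.52 kip/in; NOT adequate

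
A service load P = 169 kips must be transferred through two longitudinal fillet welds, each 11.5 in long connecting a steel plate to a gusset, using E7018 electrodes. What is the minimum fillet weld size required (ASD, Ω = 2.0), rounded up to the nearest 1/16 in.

E70XX → F_EXX = 70 ksi.
Total weld length L = 23 in.
Required throat t_e = P × Ω / (0.6 F_EXX × L) = 169 × 2.0 / (0.6 × 70 × 23) = 0.3499 in.
Required leg w = t_e / 0.707 = 0.4949 in → use 1/2 in.

w = 1/2 in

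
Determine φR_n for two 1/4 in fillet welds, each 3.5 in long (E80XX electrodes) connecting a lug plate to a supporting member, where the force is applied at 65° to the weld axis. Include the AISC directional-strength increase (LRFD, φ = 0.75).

φR_n ≈ 63.8 kips

E80XX → F_EXX = 80 ksi.
t_e = 0.707 × 0.25 = 0.1767 in; A_we = 0.1767 × 7 = 1.237 in².
Directional factor: 1.0 + 0.5 sin^1.5(65°) = 1.431.
F_nw = 0.6 × 80 × 1.431 = 68.71 ksi.
φR_n = 0.75 × 68.71 × 1.237 = 63.76 kips.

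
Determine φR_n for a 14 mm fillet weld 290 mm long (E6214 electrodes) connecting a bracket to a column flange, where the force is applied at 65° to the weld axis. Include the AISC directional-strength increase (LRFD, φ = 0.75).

φR_n ≈ 1150 kN

E62XX → F_EXX = 620 MPa.
t_e = 0.707 × 14 = 9.898 mm; A_we = 9.898 × 290 = 2870 mm².
Directional factor: 1.0 + 0.5 sin^1.5(65°) = 1.431.
F_nw = 0.6 × 620 × 1.431 = 532.5 MPa.
φR_n = 0.75 × 532.5 × 2870 × 10⁻³ = 1146 kN.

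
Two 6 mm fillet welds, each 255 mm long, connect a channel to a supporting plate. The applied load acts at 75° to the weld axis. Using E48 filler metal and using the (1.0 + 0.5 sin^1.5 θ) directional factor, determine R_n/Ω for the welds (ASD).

E48XX → F_EXX = 480 MPa.
t_e = 0.707 × 6 = 4.242 mm; A_we = 4.242 × 510 = 2163 mm².
Directional factor: 1.0 + 0.5 sin^1.5(75°) = 1.475.
F_nw = 0.6 × 480 × 1.475 = 424.7 MPa.
R_n/Ω = (424.7 × 2163) / 2.0 × 10⁻³ = 459.4 kN.

R_n/Ω ≈ 459 kN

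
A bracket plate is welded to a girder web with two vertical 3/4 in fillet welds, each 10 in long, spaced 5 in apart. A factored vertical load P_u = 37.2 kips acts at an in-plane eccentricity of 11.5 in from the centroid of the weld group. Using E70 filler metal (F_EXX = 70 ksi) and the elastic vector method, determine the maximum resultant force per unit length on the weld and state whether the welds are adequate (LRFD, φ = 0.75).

Total weld length L_w = 20 in. Treat welds as unit-width lines.
Polar moment about centroid: J = 2[d³/12 + d(b/2)²] = 2[10³/12 + 10×2.5²] = 291.7 in³.
Direct shear f_v = P/L_w = 37.2 / 20 = 1.86 kip/in (vertical).
Torsion M = P·e = 37.2 × 11.5 = 427.8 kip·in.
Critical point at (x, y) = (2.5, 5) from centroid. f_tx = M·y/J = 7.334 kip/in; f_ty = M·x/J = 3.667 kip/in.
Resultant f_max = √[f_tx² + (f_v + f_ty)²] = √[7.334² + (1.86 + 3.667)²] = 9.183 kip/in.
Capacity per unit length: φr_n = 0.75 × 0.6 × 70 × (0.707 × 0.75) = 16.7 kip/in.
9.183 ≤ 16.7 → adequate.

f_max ≈ 9.18 kip/in; adequate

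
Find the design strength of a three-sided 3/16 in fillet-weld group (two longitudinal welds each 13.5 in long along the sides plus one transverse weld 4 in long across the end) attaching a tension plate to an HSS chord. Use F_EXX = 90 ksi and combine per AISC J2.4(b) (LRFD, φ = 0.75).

t_e = 0.707 × 0.1875 = 0.1326 in.
R_nwl = 0.6 × 90 × 0.1326 × 27 = 193.3 kip (longitudinal, 2 welds).
R_nwt = 0.6 × 90 × 0.1326 × 4 = 28.63 kip (transverse, base value).
(i) R_nwl + R_nwt = 221.9 kip; (ii) 0.85 R_nwl + 1.5 R_nwt = 207.2 kip.
R_n = max = 221.9 kip [governs: (i)]; φR_n = 166.4 kip.

φR_n ≈ 166 kip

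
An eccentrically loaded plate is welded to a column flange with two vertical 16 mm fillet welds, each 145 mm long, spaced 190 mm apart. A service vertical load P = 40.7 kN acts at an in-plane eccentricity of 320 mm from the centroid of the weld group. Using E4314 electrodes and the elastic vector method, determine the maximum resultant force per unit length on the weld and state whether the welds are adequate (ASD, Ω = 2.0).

f_max ≈ 615 N/mm; adequate

E43XX → F_EXX = 430 MPa.
Total weld length L_w = 290 mm. Treat welds as unit-width lines.
Polar moment about centroid: J = 2[d³/12 + d(b/2)²] = 2[145³/12 + 145×95²] = 3125000 mm³.
Direct shear f_v = P/L_w = 40.7×10³ / 290 = 140.3 N/mm (vertical).
Torsion M = P·e = 40.7×10³ × 320 = 13024000 N·mm.
Critical point at (x, y) = (95, 72.5) from centroid. f_tx = M·y/J = 302.1 N/mm; f_ty = M·x/J = 395.9 N/mm.
Resultant f_max = √[f_tx² + (f_v + f_ty)²] = √[302.1² + (140.3 + 395.9)²] = 615.5 N/mm.
Capacity per unit length: r_n/Ω = (1/2.0) × 0.6 × 430 × (0.707 × 16) = 1459 N/mm.
615.5 ≤ 1459 → adequate.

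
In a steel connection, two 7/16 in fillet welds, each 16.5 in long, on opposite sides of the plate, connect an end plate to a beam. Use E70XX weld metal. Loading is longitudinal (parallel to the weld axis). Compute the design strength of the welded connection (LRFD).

φR_n ≈ 322 kips

E70XX → F_EXX = 70 ksi.
Effective throat t_e = 0.707 × 0.4375 = 0.3093 in.
Total length L = 33 in; A_we = 0.3093 × 33 = 10.21 in².
F_nw = 0.6 F_EXX = 0.6 × 70 = 42 ksi.
φR_n = 0.75 × 42 × 10.21 = 321.5 kips.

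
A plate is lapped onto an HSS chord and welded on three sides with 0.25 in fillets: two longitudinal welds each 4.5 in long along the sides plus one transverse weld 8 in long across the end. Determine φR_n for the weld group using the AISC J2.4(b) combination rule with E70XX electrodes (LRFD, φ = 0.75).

φR_n ≈ 109 kip

E70XX → F_EXX = 70 ksi.
t_e = 0.707 × 0.25 = 0.1767 in.
R_nwl = 0.6 × 70 × 0.1767 × 9 = 66.81 kip (longitudinal, 2 welds).
R_nwt = 0.6 × 70 × 0.1767 × 8 = 59.39 kip (transverse, base value).
(i) R_nwl + R_nwt = 126.2 kip; (ii) 0.85 R_nwl + 1.5 R_nwt = 145.9 kip.
R_n = max = 145.9 kip [governs: (ii)]; φR_n = 109.4 kip.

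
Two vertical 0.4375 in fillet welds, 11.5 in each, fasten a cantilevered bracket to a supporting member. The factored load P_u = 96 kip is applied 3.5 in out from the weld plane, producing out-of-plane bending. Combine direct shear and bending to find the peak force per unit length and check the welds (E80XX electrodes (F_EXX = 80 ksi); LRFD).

f_max ≈ 8.69 kip/in; adequate

L_w = 2 × 11.5 = 23 in; section modulus (unit throat) S = 2 × L²/6 = 44.08 in².
Direct shear f_v = P/L_w = 96/23 = 4.174 kip/in.
Moment M = P × e = 96 × 3.5 = 336 kip·in; bending f_b = M/S = 7.622 kip/in.
f_max = √(f_v² + f_b²) = √(4.174² + 7.622²) = 8.69 kip/in.
φr_n = 0.75 × 0.6 × 80 × (0.707 × 0.4375) = 11.14 kip/in → adequate.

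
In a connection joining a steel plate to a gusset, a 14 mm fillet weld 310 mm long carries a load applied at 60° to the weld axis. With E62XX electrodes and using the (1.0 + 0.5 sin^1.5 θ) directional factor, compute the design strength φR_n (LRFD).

φR_n ≈ 1200 kN

E62XX → F_EXX = 620 MPa.
t_e = 0.707 × 14 = 9.898 mm; A_we = 9.898 × 310 = 3068 mm².
Directional factor: 1.0 + 0.5 sin^1.5(60°) = 1.403.
F_nw = 0.6 × 620 × 1.403 = 521.9 MPa.
φR_n = 0.75 × 521.9 × 3068 × 10⁻³ = 1201 kN.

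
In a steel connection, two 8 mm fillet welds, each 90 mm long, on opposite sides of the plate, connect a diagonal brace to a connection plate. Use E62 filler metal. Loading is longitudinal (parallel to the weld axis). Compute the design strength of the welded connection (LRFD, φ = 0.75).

φR_n ≈ 284 kN

E62XX → F_EXX = 620 MPa.
Effective throat t_e = 0.707 × 8 = 5.656 mm.
Total length L = 180 mm; A_we = 5.656 × 180 = 1018 mm².
F_nw = 0.6 F_EXX = 0.6 × 620 = 372 MPa.
φR_n = 0.75 × 372 × 1018 × 10⁻³ = 284 kN.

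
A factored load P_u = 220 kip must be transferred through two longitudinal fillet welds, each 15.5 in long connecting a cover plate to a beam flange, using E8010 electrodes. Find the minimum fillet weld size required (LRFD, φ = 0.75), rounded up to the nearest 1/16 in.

w = 5/16 in

E80XX → F_EXX = 80 ksi.
Total weld length L = 31 in.
Required throat t_e = P_u / (φ × 0.6 F_EXX × L) = 220 / (0.75 × 0.6 × 80 × 31) = 0.1971 in.
Required leg w = t_e / 0.707 = 0.2788 in → use 5/16 in.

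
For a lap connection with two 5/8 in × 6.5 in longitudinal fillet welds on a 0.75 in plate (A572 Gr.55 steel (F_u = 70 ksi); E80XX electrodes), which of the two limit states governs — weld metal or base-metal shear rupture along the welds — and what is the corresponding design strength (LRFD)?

E80XX → F_EXX = 80 ksi.
t_e = 0.707 × 0.625 = 0.4419 in; L = 13 in.
Weld metal: φR_n = 0.75 × 0.6 × 80 × 0.4419 × 13 = 206.8 kip.
Base metal (shear rupture): φR_n = 0.75 × 0.6 × 70 × 0.75 × 13 = 307.1 kip.
Governing: weld metal.

φR_n ≈ 207 kip (weld metal governs)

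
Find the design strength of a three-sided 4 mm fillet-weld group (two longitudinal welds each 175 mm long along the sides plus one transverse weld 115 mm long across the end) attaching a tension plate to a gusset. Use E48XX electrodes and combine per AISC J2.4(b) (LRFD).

E48XX → F_EXX = 480 MPa.
t_e = 0.707 × 4 = 2.828 mm.
R_nwl = 0.6 × 480 × 2.828 × 350 × 10⁻³ = 285.1 kN (longitudinal, 2 welds).
R_nwt = 0.6 × 480 × 2.828 × 115 × 10⁻³ = 93.66 kN (transverse, base value).
(i) R_nwl + R_nwt = 378.7 kN; (ii) 0.85 R_nwl + 1.5 R_nwt = 382.8 kN.
R_n = max = 382.8 kN [governs: (ii)]; φR_n = 287.1 kN.

φR_n ≈ 287 kN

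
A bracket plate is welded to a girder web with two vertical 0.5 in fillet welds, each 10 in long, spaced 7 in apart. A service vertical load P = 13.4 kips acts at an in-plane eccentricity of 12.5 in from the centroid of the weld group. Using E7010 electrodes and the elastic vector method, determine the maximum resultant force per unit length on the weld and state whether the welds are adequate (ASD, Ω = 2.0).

f_max ≈ 2.92 kip/in; adequate

E70XX → F_EXX = 70 ksi.
Total weld length L_w = 20 in. Treat welds as unit-width lines.
Polar moment about centroid: J = 2[d³/12 + d(b/2)²] = 2[10³/12 + 10×3.5²] = 411.7 in³.
Direct shear f_v = P/L_w = 13.4 / 20 = 0.67 kip/in (vertical).
Torsion M = P·e = 13.4 × 12.5 = 167.5 kip·in.
Critical point at (x, y) = (3.5, 5) from centroid. f_tx = M·y/J = 2.034 kip/in; f_ty = M·x/J = 1.424 kip/in.
Resultant f_max = √[f_tx² + (f_v + f_ty)²] = √[2.034² + (0.67 + 1.424)²] = 2.92 kip/in.
Capacity per unit length: r_n/Ω = (1/2.0) × 0.6 × 70 × (0.707 × 0.5) = 7.423 kip/in.
2.92 ≤ 7.423 → adequate.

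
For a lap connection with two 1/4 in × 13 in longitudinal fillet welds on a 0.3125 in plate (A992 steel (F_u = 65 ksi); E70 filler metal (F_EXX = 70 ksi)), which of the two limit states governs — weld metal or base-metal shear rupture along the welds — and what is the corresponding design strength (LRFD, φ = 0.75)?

φR_n ≈ 145 kip (weld metal governs)

t_e = 0.707 × 0.25 = 0.1767 in; L = 26 in.
Weld metal: φR_n = 0.75 × 0.6 × 70 × 0.1767 × 26 = 144.8 kip.
Base metal (shear rupture): φR_n = 0.75 × 0.6 × 65 × 0.3125 × 26 = 237.7 kip.
Governing: weld metal.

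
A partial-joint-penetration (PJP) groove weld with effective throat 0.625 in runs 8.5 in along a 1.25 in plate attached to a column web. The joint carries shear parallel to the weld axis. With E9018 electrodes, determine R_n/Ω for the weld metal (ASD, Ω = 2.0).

R_n/Ω ≈ 143 kip

E90XX → F_EXX = 90 ksi.
Effective throat (given) t_e = 0.625 in.
A_we = 0.625 × 8.5 = 5.312 in².
F_nw = 0.6 F_EXX = 54 ksi.
R_n/Ω = (54 × 5.312) / 2.0 = 143.4 kip.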